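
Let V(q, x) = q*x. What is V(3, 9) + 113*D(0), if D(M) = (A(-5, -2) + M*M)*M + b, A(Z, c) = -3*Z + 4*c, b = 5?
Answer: 592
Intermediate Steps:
D(M) = 5 + M*(7 + M²) (D(M) = ((-3*(-5) + 4*(-2)) + M*M)*M + 5 = ((15 - 8) + M²)*M + 5 = (7 + M²)*M + 5 = M*(7 + M²) + 5 = 5 + M*(7 + M²))
V(3, 9) + 113*D(0) = 3*9 + 113*(5 + 0³ + 7*0) = 27 + 113*(5 + 0 + 0) = 27 + 113*5 = 27 + 565 = 592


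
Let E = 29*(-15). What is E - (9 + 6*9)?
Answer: -498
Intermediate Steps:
E = -435
E - (9 + 6*9) = -435 - (9 + 6*9) = -435 - (9 + 54) = -435 - 1*63 = -435 - 63 = -498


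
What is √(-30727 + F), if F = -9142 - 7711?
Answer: 2*I*√11895 ≈ 218.13*I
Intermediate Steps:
F = -16853
√(-30727 + F) = √(-30727 - 16853) = √(-47580) = 2*I*√11895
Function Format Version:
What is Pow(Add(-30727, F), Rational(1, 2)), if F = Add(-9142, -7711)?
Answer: Mul(2, I, Pow(11895, Rational(1, 2))) ≈ Mul(218.13, I)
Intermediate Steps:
F = -16853
Pow(Add(-30727, F), Rational(1, 2)) = Pow(Add(-30727, -16853), Rational(1, 2)) = Pow(-47580, Rational(1, 2)) = Mul(2, I, Pow(11895, Rational(1, 2)))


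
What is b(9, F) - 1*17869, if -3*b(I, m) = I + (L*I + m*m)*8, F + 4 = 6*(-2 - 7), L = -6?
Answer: -80096/3 ≈ -26699.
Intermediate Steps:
F = -58 (F = -4 + 6*(-2 - 7) = -4 + 6*(-9) = -4 - 54 = -58)
b(I, m) = -8*m²/3 + 47*I/3 (b(I, m) = -(I + (-6*I + m*m)*8)/3 = -(I + (-6*I + m²)*8)/3 = -(I + (m² - 6*I)*8)/3 = -(I + (-48*I + 8*m²))/3 = -(-47*I + 8*m²)/3 = -8*m²/3 + 47*I/3)
b(9, F) - 1*17869 = (-8/3*(-58)² + (47/3)*9) - 1*17869 = (-8/3*3364 + 141) - 17869 = (-26912/3 + 141) - 17869 = -26489/3 - 17869 = -80096/3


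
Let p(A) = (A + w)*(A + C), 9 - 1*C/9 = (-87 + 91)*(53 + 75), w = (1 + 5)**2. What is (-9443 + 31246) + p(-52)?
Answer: 95067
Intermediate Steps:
w = 36 (w = 6**2 = 36)
C = -4527 (C = 81 - 9*(-87 + 91)*(53 + 75) = 81 - 36*128 = 81 - 9*512 = 81 - 4608 = -4527)
p(A) = (-4527 + A)*(36 + A) (p(A) = (A + 36)*(A - 4527) = (36 + A)*(-4527 + A) = (-4527 + A)*(36 + A))
(-9443 + 31246) + p(-52) = (-9443 + 31246) + (-162972 + (-52)**2 - 4491*(-52)) = 21803 + (-162972 + 2704 + 233532) = 21803 + 73264 = 95067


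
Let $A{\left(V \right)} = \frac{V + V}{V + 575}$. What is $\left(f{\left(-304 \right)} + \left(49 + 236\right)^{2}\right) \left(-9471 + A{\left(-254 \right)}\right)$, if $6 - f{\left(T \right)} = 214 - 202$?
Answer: $- \frac{82320844027}{107} \approx -7.6935 \cdot 10^{8}$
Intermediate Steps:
$f{\left(T \right)} = -6$ ($f{\left(T \right)} = 6 - \left(214 - 202\right) = 6 - 12 = -6$)
$A{\left(V \right)} = \frac{2 V}{575 + V}$
$\left(f{\left(-304 \right)} + \left(49 + 236\right)^{2}\right) \left(-9471 + A{\left(-254 \right)}\right) = \left(-6 + \left(49 + 236\right)^{2}\right) \left(-9471 + 2 \left(-254\right) \frac{1}{575 - 254}\right) = \left(-6 + 285^{2}\right) \left(-9471 + 2 \left(-254\right) \frac{1}{321}\right) = \left(-6 + 81225\right) \left(-9471 + 2 \left(-254\right) \frac{1}{321}\right) = 81219 \left(-9471 - \frac{508}{321}\right) = 81219 \left(- \frac{3040699}{321}\right) = - \frac{82320844027}{107}$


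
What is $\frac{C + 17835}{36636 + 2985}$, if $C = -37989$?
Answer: $- \frac{6718}{13207} \approx -0.50867$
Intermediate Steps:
$\frac{C + 17835}{36636 + 2985} = \frac{-37989 + 17835}{36636 + 2985} = - \frac{20154}{39621} = \left(-20154\right) \frac{1}{39621} = - \frac{6718}{13207}$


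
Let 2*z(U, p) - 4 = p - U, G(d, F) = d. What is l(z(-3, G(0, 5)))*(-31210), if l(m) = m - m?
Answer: 0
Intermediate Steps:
z(U, p) = 2 + p/2 - U/2 (z(U, p) = 2 + (p - U)/2 = 2 + (p/2 - U/2) = 2 + p/2 - U/2)
l(m) = 0
l(z(-3, G(0, 5)))*(-31210) = 0*(-31210) = 0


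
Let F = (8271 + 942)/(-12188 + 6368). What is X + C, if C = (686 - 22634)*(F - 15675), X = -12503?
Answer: 166867713122/485 ≈ 3.4406e+8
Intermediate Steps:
F = -3071/1940 (F = 9213/(-5820) = 9213*(-1/5820) = -3071/1940 ≈ -1.5830)
C = 166873777077/485 (C = (686 - 22634)*(-3071/1940 - 15675) = -21948*(-30412571/1940) = 166873777077/485 ≈ 3.4407e+8)
X + C = -12503 + 166873777077/485 = 166867713122/485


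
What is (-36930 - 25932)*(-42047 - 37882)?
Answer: 5024496798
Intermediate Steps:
(-36930 - 25932)*(-42047 - 37882) = -62862*(-79929) = 5024496798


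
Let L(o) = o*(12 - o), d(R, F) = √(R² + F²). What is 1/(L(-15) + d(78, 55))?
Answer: -405/154916 - √9109/154916 ≈ -0.0032304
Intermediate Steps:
d(R, F) = √(F² + R²)
1/(L(-15) + d(78, 55)) = 1/(-15*(12 - 1*(-15)) + √(55² + 78²)) = 1/(-15*(12 + 15) + √(3025 + 6084)) = 1/(-15*27 + √9109) = 1/(-405 + √9109)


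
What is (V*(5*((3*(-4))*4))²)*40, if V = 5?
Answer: 11520000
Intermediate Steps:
(V*(5*((3*(-4))*4))²)*40 = (5*(5*((3*(-4))*4))²)*40 = (5*(5*(-12*4))²)*40 = (5*(5*(-48))²)*40 = (5*(-240)²)*40 = (5*57600)*40 = 288000*40 = 11520000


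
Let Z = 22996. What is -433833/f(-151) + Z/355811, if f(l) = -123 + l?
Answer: 154368854467/97492214 ≈ 1583.4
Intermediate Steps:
-433833/f(-151) + Z/355811 = -433833/(-123 - 151) + 22996/355811 = -433833/(-274) + 22996*(1/355811) = -433833*(-1/274) + 22996/355811 = 433833/274 + 22996/355811 = 154368854467/97492214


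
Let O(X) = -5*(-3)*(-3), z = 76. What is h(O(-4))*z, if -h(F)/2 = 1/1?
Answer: -152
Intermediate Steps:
O(X) = -45 (O(X) = 15*(-3) = -45)
h(F) = -2 (h(F) = -2/1 = -2*1 = -2)
h(O(-4))*z = -2*76 = -152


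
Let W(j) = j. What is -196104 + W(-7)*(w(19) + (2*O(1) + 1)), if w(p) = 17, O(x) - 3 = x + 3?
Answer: -196328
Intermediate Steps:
O(x) = 6 + x (O(x) = 3 + (x + 3) = 3 + (3 + x) = 6 + x)
-196104 + W(-7)*(w(19) + (2*O(1) + 1)) = -196104 - 7*(17 + (2*(6 + 1) + 1)) = -196104 - 7*(17 + (2*7 + 1)) = -196104 - 7*(17 + (14 + 1)) = -196104 - 7*(17 + 15) = -196104 - 7*32 = -196104 - 224 = -196328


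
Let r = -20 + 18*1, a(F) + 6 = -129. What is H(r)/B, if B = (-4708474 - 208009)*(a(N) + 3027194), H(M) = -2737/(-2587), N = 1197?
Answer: -391/5500140914516677 ≈ -7.1089e-14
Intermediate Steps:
a(F) = -135 (a(F) = -6 - 129 = -135)
r = -2 (r = -20 + 18 = -2)
H(M) = 2737/2587 (H(M) = -2737*(-1/2587) = 2737/2587)
B = -14882484113497 (B = (-4708474 - 208009)*(-135 + 3027194) = -4916483*3027059 = -14882484113497)
H(r)/B = (2737/2587)/(-14882484113497) = (2737/2587)*(-1/14882484113497) = -391/5500140914516677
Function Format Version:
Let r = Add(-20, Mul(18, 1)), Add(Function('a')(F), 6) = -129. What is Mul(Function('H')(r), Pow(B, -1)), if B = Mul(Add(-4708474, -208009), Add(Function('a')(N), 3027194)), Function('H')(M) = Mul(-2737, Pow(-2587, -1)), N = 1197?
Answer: Rational(-391, 5500140914516677) ≈ -7.1089e-14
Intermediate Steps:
Function('a')(F) = -135 (Function('a')(F) = Add(-6, -129) = -135)
r = -2 (r = Add(-20, 18) = -2)
Function('H')(M) = Rational(2737, 2587) (Function('H')(M) = Mul(-2737, Rational(-1, 2587)) = Rational(2737, 2587))
B = -14882484113497 (B = Mul(Add(-4708474, -208009), Add(-135, 3027194)) = Mul(-4916483, 3027059) = -14882484113497)
Mul(Function('H')(r), Pow(B, -1)) = Mul(Rational(2737, 2587), Pow(-14882484113497, -1)) = Mul(Rational(2737, 2587), Rational(-1, 14882484113497)) = Rational(-391, 5500140914516677)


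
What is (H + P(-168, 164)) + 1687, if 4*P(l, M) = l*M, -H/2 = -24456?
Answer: 43711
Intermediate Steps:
H = 48912 (H = -2*(-24456) = 48912)
P(l, M) = M*l/4 (P(l, M) = (l*M)/4 = (M*l)/4 = M*l/4)
(H + P(-168, 164)) + 1687 = (48912 + (¼)*164*(-168)) + 1687 = (48912 - 6888) + 1687 = 42024 + 1687 = 43711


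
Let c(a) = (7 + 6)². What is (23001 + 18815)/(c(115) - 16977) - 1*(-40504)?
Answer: 85093677/2101 ≈ 40502.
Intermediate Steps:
c(a) = 169 (c(a) = 13² = 169)
(23001 + 18815)/(c(115) - 16977) - 1*(-40504) = (23001 + 18815)/(169 - 16977) - 1*(-40504) = 41816/(-16808) + 40504 = 41816*(-1/16808) + 40504 = -5227/2101 + 40504 = 85093677/2101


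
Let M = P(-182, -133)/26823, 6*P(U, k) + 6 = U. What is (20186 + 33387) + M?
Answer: 4310965643/80469 ≈ 53573.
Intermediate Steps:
P(U, k) = -1 + U/6
M = -94/80469 (M = (-1 + (⅙)*(-182))/26823 = (-1 - 91/3)*(1/26823) = -94/3*1/26823 = -94/80469 ≈ -0.0011682)
(20186 + 33387) + M = (20186 + 33387) - 94/80469 = 53573 - 94/80469 = 4310965643/80469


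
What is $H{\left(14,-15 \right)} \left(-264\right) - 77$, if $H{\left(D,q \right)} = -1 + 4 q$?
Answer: $16027$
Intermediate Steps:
$H{\left(14,-15 \right)} \left(-264\right) - 77 = \left(-1 + 4 \left(-15\right)\right) \left(-264\right) - 77 = \left(-1 - 60\right) \left(-264\right) - 77 = \left(-61\right) \left(-264\right) - 77 = 16104 - 77 = 16027$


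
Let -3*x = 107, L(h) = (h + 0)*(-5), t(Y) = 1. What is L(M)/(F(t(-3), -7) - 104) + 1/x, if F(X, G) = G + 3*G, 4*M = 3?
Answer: 7/18832 ≈ 0.00037171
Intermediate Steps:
M = 3/4 (M = (1/4)*3 = 3/4 ≈ 0.75000)
L(h) = -5*h (L(h) = h*(-5) = -5*h)
x = -107/3 (x = -1/3*107 = -107/3 ≈ -35.667)
F(X, G) = 4*G
L(M)/(F(t(-3), -7) - 104) + 1/x = (-5*3/4)/(4*(-7) - 104) + 1/(-107/3) = -15/(4*(-28 - 104)) - 3/107 = -15/4/(-132) - 3/107 = -15/4*(-1/132) - 3/107 = 5/176 - 3/107 = 7/18832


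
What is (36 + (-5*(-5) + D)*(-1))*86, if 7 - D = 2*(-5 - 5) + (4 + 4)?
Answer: -688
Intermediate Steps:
D = 19 (D = 7 - (2*(-5 - 5) + (4 + 4)) = 7 - (2*(-10) + 8) = 7 - (-20 + 8) = 7 - 1*(-12) = 7 + 12 = 19)
(36 + (-5*(-5) + D)*(-1))*86 = (36 + (-5*(-5) + 19)*(-1))*86 = (36 + (25 + 19)*(-1))*86 = (36 + 44*(-1))*86 = (36 - 44)*86 = -8*86 = -688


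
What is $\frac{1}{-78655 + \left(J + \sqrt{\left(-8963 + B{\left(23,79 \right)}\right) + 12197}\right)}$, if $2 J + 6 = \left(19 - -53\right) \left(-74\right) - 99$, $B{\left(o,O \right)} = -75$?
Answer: $- \frac{325486}{26485271413} - \frac{36 \sqrt{39}}{26485271413} \approx -1.2298 \cdot 10^{-5}$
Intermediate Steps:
$J = - \frac{5433}{2}$ ($J = -3 + \frac{\left(19 - -53\right) \left(-74\right) - 99}{2} = -3 + \frac{\left(19 + 53\right) \left(-74\right) - 99}{2} = -3 + \frac{72 \left(-74\right) - 99}{2} = -3 + \frac{-5328 - 99}{2} = -3 + \frac{1}{2} \left(-5427\right) = -3 - \frac{5427}{2} = - \frac{5433}{2} \approx -2716.5$)
$\frac{1}{-78655 + \left(J + \sqrt{\left(-8963 + B{\left(23,79 \right)}\right) + 12197}\right)} = \frac{1}{-78655 - \left(\frac{5433}{2} - \sqrt{\left(-8963 - 75\right) + 12197}\right)} = \frac{1}{-78655 - \left(\frac{5433}{2} - \sqrt{-9038 + 12197}\right)} = \frac{1}{-78655 - \left(\frac{5433}{2} - \sqrt{3159}\right)} = \frac{1}{-78655 - \left(\frac{5433}{2} - 9 \sqrt{39}\right)} = \frac{1}{- \frac{162743}{2} + 9 \sqrt{39}}$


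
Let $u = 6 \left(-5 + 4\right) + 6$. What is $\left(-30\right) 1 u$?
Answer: $0$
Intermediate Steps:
$u = 0$ ($u = 6 \left(-1\right) + 6 = -6 + 6 = 0$)
$\left(-30\right) 1 u = \left(-30\right) 1 \cdot 0 = \left(-30\right) 0 = 0$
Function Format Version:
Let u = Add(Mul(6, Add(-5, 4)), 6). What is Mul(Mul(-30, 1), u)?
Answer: 0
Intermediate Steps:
u = 0 (u = Add(Mul(6, -1), 6) = Add(-6, 6) = 0)
Mul(Mul(-30, 1), u) = Mul(Mul(-30, 1), 0) = Mul(-30, 0) = 0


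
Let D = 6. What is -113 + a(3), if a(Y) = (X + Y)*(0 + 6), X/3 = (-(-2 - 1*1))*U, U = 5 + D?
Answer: 499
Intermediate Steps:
U = 11 (U = 5 + 6 = 11)
X = 99 (X = 3*(-(-2 - 1*1)*11) = 3*(-(-2 - 1)*11) = 3*(-1*(-3)*11) = 3*(3*11) = 3*33 = 99)
a(Y) = 594 + 6*Y (a(Y) = (99 + Y)*(0 + 6) = (99 + Y)*6 = 594 + 6*Y)
-113 + a(3) = -113 + (594 + 6*3) = -113 + (594 + 18) = -113 + 612 = 499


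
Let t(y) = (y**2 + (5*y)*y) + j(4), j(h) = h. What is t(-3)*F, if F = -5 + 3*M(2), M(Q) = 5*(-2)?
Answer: -2030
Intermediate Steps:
M(Q) = -10
t(y) = 4 + 6*y**2 (t(y) = (y**2 + (5*y)*y) + 4 = (y**2 + 5*y**2) + 4 = 6*y**2 + 4 = 4 + 6*y**2)
F = -35 (F = -5 + 3*(-10) = -5 - 30 = -35)
t(-3)*F = (4 + 6*(-3)**2)*(-35) = (4 + 6*9)*(-35) = (4 + 54)*(-35) = 58*(-35) = -2030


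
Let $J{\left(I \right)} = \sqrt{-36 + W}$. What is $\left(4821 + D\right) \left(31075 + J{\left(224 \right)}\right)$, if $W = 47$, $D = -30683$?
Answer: $-803661650 - 25862 \sqrt{11} \approx -8.0375 \cdot 10^{8}$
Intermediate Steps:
$J{\left(I \right)} = \sqrt{11}$ ($J{\left(I \right)} = \sqrt{-36 + 47} = \sqrt{11}$)
$\left(4821 + D\right) \left(31075 + J{\left(224 \right)}\right) = \left(4821 - 30683\right) \left(31075 + \sqrt{11}\right) = - 25862 \left(31075 + \sqrt{11}\right) = -803661650 - 25862 \sqrt{11}$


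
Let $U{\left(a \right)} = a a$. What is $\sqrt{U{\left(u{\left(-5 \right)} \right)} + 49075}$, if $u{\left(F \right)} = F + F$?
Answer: $5 \sqrt{1967} \approx 221.75$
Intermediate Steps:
$u{\left(F \right)} = 2 F$
$U{\left(a \right)} = a^{2}$
$\sqrt{U{\left(u{\left(-5 \right)} \right)} + 49075} = \sqrt{\left(2 \left(-5\right)\right)^{2} + 49075} = \sqrt{\left(-10\right)^{2} + 49075} = \sqrt{100 + 49075} = \sqrt{49175} = 5 \sqrt{1967}$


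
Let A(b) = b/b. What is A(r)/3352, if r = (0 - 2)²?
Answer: 1/3352 ≈ 0.00029833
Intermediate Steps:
r = 4 (r = (-2)² = 4)
A(b) = 1
A(r)/3352 = 1/3352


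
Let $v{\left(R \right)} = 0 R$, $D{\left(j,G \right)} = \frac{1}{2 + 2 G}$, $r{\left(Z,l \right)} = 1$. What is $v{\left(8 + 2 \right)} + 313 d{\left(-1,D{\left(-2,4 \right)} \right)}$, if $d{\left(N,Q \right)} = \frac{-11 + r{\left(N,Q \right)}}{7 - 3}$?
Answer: $- \frac{1565}{2} \approx -782.5$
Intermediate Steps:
$d{\left(N,Q \right)} = - \frac{5}{2}$ ($d{\left(N,Q \right)} = \frac{-11 + 1}{7 - 3} = - \frac{10}{4} = \left(-10\right) \frac{1}{4} = - \frac{5}{2}$)
$v{\left(R \right)} = 0$
$v{\left(8 + 2 \right)} + 313 d{\left(-1,D{\left(-2,4 \right)} \right)} = 0 + 313 \left(- \frac{5}{2}\right) = 0 - \frac{1565}{2} = - \frac{1565}{2}$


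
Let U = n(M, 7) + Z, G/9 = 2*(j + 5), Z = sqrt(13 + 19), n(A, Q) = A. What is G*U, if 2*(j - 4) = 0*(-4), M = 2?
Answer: 324 + 648*sqrt(2) ≈ 1240.4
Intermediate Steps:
j = 4 (j = 4 + (0*(-4))/2 = 4 + (1/2)*0 = 4 + 0 = 4)
Z = 4*sqrt(2) (Z = sqrt(32) = 4*sqrt(2) ≈ 5.6569)
G = 162 (G = 9*(2*(4 + 5)) = 9*(2*9) = 9*18 = 162)
U = 2 + 4*sqrt(2) ≈ 7.6569
G*U = 162*(2 + 4*sqrt(2)) = 324 + 648*sqrt(2)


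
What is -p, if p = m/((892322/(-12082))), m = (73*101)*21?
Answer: 935346153/446161 ≈ 2096.4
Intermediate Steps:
m = 154833 (m = 7373*21 = 154833)
p = -935346153/446161 (p = 154833/((892322/(-12082))) = 154833/((892322*(-1/12082))) = 154833/(-446161/6041) = 154833*(-6041/446161) = -935346153/446161 ≈ -2096.4)
-p = -1*(-935346153/446161) = 935346153/446161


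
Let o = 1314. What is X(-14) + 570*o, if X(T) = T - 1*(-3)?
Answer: 748969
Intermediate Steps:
X(T) = 3 + T (X(T) = T + 3 = 3 + T)
X(-14) + 570*o = (3 - 14) + 570*1314 = -11 + 748980 = 748969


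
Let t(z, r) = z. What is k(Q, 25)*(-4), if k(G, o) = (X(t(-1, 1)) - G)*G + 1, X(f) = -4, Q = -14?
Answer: 556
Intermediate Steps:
k(G, o) = 1 + G*(-4 - G) (k(G, o) = (-4 - G)*G + 1 = G*(-4 - G) + 1 = 1 + G*(-4 - G))
k(Q, 25)*(-4) = (1 - 1*(-14)² - 4*(-14))*(-4) = (1 - 1*196 + 56)*(-4) = (1 - 196 + 56)*(-4) = -139*(-4) = 556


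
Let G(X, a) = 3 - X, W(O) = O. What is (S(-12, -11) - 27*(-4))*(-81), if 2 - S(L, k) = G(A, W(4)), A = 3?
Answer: -8910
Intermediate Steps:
S(L, k) = 2 (S(L, k) = 2 - (3 - 1*3) = 2 - (3 - 3) = 2 - 1*0 = 2 + 0 = 2)
(S(-12, -11) - 27*(-4))*(-81) = (2 - 27*(-4))*(-81) = (2 + 108)*(-81) = 110*(-81) = -8910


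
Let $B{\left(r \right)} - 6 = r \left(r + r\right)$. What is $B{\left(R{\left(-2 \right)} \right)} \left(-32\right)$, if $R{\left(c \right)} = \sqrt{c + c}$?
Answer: $64$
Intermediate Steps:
$R{\left(c \right)} = \sqrt{2} \sqrt{c}$ ($R{\left(c \right)} = \sqrt{2 c} = \sqrt{2} \sqrt{c}$)
$B{\left(r \right)} = 6 + 2 r^{2}$ ($B{\left(r \right)} = 6 + r \left(r + r\right) = 6 + r 2 r = 6 + 2 r^{2}$)
$B{\left(R{\left(-2 \right)} \right)} \left(-32\right) = \left(6 + 2 \left(\sqrt{2} \sqrt{-2}\right)^{2}\right) \left(-32\right) = \left(6 + 2 \left(\sqrt{2} i \sqrt{2}\right)^{2}\right) \left(-32\right) = \left(6 + 2 \left(2 i\right)^{2}\right) \left(-32\right) = \left(6 + 2 \left(-4\right)\right) \left(-32\right) = \left(6 - 8\right) \left(-32\right) = \left(-2\right) \left(-32\right) = 64$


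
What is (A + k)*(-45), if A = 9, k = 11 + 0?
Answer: -900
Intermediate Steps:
k = 11
(A + k)*(-45) = (9 + 11)*(-45) = 20*(-45) = -900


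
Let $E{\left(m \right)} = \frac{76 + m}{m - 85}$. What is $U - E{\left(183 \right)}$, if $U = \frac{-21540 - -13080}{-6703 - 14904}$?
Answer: $- \frac{681019}{302498} \approx -2.2513$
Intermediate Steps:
$E{\left(m \right)} = \frac{76 + m}{-85 + m}$
$U = \frac{8460}{21607}$ ($U = \frac{-21540 + 13080}{-21607} = \left(-8460\right) \left(- \frac{1}{21607}\right) = \frac{8460}{21607} \approx 0.39154$)
$U - E{\left(183 \right)} = \frac{8460}{21607} - \frac{76 + 183}{-85 + 183} = \frac{8460}{21607} - \frac{1}{98} \cdot 259 = \frac{8460}{21607} - \frac{37}{14} = - \frac{681019}{302498}$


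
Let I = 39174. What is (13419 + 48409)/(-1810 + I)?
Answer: 15457/9341 ≈ 1.6547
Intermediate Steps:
(13419 + 48409)/(-1810 + I) = (13419 + 48409)/(-1810 + 39174) = 61828/37364 = 61828*(1/37364) = 15457/9341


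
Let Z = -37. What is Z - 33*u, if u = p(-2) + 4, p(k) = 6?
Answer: -367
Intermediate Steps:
u = 10 (u = 6 + 4 = 10)
Z - 33*u = -37 - 33*10 = -37 - 330 = -367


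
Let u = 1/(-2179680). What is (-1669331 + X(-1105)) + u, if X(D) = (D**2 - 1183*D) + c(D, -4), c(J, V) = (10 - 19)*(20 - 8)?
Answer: 1871911363679/2179680 ≈ 8.5880e+5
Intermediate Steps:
c(J, V) = -108 (c(J, V) = -9*12 = -108)
u = -1/2179680 ≈ -4.5878e-7
X(D) = -108 + D**2 - 1183*D (X(D) = (D**2 - 1183*D) - 108 = -108 + D**2 - 1183*D)
(-1669331 + X(-1105)) + u = (-1669331 + (-108 + (-1105)**2 - 1183*(-1105))) - 1/2179680 = (-1669331 + (-108 + 1221025 + 1307215)) - 1/2179680 = (-1669331 + 2528132) - 1/2179680 = 858801 - 1/2179680 = 1871911363679/2179680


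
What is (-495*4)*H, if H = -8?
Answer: 15840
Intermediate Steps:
(-495*4)*H = -495*4*(-8) = -45*44*(-8) = -1980*(-8) = 15840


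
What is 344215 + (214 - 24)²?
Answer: 380315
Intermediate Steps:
344215 + (214 - 24)² = 344215 + 190² = 344215 + 36100 = 380315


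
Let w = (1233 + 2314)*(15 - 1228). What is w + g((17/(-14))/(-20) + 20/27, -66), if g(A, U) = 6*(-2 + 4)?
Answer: -4302499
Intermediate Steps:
w = -4302511 (w = 3547*(-1213) = -4302511)
g(A, U) = 12 (g(A, U) = 6*2 = 12)
w + g((17/(-14))/(-20) + 20/27, -66) = -4302511 + 12 = -4302499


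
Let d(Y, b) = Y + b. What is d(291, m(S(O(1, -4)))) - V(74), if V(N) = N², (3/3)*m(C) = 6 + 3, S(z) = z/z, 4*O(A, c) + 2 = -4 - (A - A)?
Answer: -5176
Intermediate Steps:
O(A, c) = -3/2 (O(A, c) = -½ + (-4 - (A - A))/4 = -½ + (-4 - 1*0)/4 = -½ + (-4 + 0)/4 = -½ + (¼)*(-4) = -½ - 1 = -3/2)
S(z) = 1
m(C) = 9 (m(C) = 6 + 3 = 9)
d(291, m(S(O(1, -4)))) - V(74) = (291 + 9) - 1*74² = 300 - 1*5476 = 300 - 5476 = -5176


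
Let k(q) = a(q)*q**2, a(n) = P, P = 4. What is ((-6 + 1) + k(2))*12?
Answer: 132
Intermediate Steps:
a(n) = 4
k(q) = 4*q**2
((-6 + 1) + k(2))*12 = ((-6 + 1) + 4*2**2)*12 = (-5 + 4*4)*12 = (-5 + 16)*12 = 11*12 = 132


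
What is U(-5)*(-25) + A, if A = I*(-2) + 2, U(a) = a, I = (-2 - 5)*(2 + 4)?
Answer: 211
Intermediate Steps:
I = -42 (I = -7*6 = -42)
A = 86 (A = -42*(-2) + 2 = 84 + 2 = 86)
U(-5)*(-25) + A = -5*(-25) + 86 = 125 + 86 = 211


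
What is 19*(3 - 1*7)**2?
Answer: 304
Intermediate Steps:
19*(3 - 1*7)**2 = 19*(3 - 7)**2 = 19*(-4)**2 = 19*16 = 304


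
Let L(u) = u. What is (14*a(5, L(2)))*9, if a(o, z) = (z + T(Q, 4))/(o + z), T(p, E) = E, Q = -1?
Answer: 108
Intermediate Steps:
a(o, z) = (4 + z)/(o + z) (a(o, z) = (z + 4)/(o + z) = (4 + z)/(o + z))
(14*a(5, L(2)))*9 = (14*((4 + 2)/(5 + 2)))*9 = (14*(6/7))*9 = 12*9 = 108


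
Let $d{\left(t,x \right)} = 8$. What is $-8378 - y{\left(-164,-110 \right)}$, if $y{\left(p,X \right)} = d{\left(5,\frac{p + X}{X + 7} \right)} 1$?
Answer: $-8386$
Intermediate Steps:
$y{\left(p,X \right)} = 8$ ($y{\left(p,X \right)} = 8 \cdot 1 = 8$)
$-8378 - y{\left(-164,-110 \right)} = -8378 - 8 = -8386$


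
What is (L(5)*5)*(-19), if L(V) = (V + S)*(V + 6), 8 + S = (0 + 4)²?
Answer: -13585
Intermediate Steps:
S = 8 (S = -8 + (0 + 4)² = -8 + 4² = -8 + 16 = 8)
L(V) = (6 + V)*(8 + V) (L(V) = (V + 8)*(V + 6) = (8 + V)*(6 + V) = (6 + V)*(8 + V))
(L(5)*5)*(-19) = ((48 + 5² + 14*5)*5)*(-19) = ((48 + 25 + 70)*5)*(-19) = (143*5)*(-19) = 715*(-19) = -13585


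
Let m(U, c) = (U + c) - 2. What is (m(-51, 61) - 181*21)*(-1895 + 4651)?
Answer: -10453508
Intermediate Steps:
m(U, c) = -2 + U + c
(m(-51, 61) - 181*21)*(-1895 + 4651) = ((-2 - 51 + 61) - 181*21)*(-1895 + 4651) = (8 - 3801)*2756 = -3793*2756 = -10453508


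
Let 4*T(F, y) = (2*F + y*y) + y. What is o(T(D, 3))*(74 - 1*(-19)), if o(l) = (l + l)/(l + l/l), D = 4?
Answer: 155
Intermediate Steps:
T(F, y) = F/2 + y/4 + y²/4 (T(F, y) = ((2*F + y*y) + y)/4 = ((2*F + y²) + y)/4 = ((y² + 2*F) + y)/4 = (y + y² + 2*F)/4 = F/2 + y/4 + y²/4)
o(l) = 2*l/(1 + l) (o(l) = (2*l)/(l + 1) = (2*l)/(1 + l) = 2*l/(1 + l))
o(T(D, 3))*(74 - 1*(-19)) = (2*((½)*4 + (¼)*3 + (¼)*3²)/(1 + ((½)*4 + (¼)*3 + (¼)*3²)))*(74 - 1*(-19)) = (2*(2 + ¾ + (¼)*9)/(1 + (2 + ¾ + (¼)*9)))*(74 + 19) = (2*(2 + ¾ + 9/4)/(1 + (2 + ¾ + 9/4)))*93 = (2*5/(1 + 5))*93 = (2*5/6)*93 = (2*5*(⅙))*93 = (5/3)*93 = 155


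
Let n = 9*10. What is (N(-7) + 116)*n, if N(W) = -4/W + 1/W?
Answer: 73350/7 ≈ 10479.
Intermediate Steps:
N(W) = -3/W (N(W) = -4/W + 1/W = -3/W)
n = 90
(N(-7) + 116)*n = (-3/(-7) + 116)*90 = (-3*(-1/7) + 116)*90 = (3/7 + 116)*90 = (815/7)*90 = 73350/7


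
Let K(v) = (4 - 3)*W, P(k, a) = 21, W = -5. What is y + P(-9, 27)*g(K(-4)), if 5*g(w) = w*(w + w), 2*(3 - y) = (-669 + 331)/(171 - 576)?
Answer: 86096/405 ≈ 212.58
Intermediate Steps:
K(v) = -5 (K(v) = (4 - 3)*(-5) = 1*(-5) = -5)
y = 1046/405 (y = 3 - (-669 + 331)/(2*(171 - 576)) = 3 - (-169)/(-405) = 3 - (-169)*(-1)/405 = 3 - ½*338/405 = 3 - 169/405 = 1046/405 ≈ 2.5827)
g(w) = 2*w²/5 (g(w) = (w*(w + w))/5 = (w*(2*w))/5 = (2*w²)/5 = 2*w²/5)
y + P(-9, 27)*g(K(-4)) = 1046/405 + 21*((⅖)*(-5)²) = 1046/405 + 21*((⅖)*25) = 1046/405 + 21*10 = 1046/405 + 210 = 86096/405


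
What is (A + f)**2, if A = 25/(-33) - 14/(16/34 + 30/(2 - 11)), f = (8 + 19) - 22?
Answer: 484044001/5803281 ≈ 83.409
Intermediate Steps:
f = 5 (f = 27 - 22 = 5)
A = 9956/2409 (A = 25*(-1/33) - 14/(16*(1/34) + 30/(-9)) = -25/33 - 14/(8/17 + 30*(-1/9)) = -25/33 - 14/(8/17 - 10/3) = -25/33 - 14/(-146/51) = -25/33 - 14*(-51/146) = -25/33 + 357/73 = 9956/2409 ≈ 4.1328)
(A + f)**2 = (9956/2409 + 5)**2 = (22001/2409)**2 = 484044001/5803281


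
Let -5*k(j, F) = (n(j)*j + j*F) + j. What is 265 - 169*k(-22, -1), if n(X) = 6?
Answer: -20983/5 ≈ -4196.6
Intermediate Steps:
k(j, F) = -7*j/5 - F*j/5 (k(j, F) = -((6*j + j*F) + j)/5 = -((6*j + F*j) + j)/5 = -(7*j + F*j)/5 = -7*j/5 - F*j/5)
265 - 169*k(-22, -1) = 265 - (-169)*(-22)*(7 - 1)/5 = 265 - (-169)*(-22)*6/5 = 265 - 169*132/5 = 265 - 22308/5 = -20983/5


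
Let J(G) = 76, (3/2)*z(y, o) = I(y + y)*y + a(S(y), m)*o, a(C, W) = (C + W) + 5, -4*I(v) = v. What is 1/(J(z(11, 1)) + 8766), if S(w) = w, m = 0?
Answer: 1/8842 ≈ 0.00011310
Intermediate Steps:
I(v) = -v/4
a(C, W) = 5 + C + W
z(y, o) = -y²/3 + 2*o*(5 + y)/3 (z(y, o) = 2*((-(y + y)/4)*y + (5 + y + 0)*o)/3 = 2*((-y/2)*y + (5 + y)*o)/3 = 2*((-y/2)*y + o*(5 + y))/3 = 2*(-y²/2 + o*(5 + y))/3 = -y²/3 + 2*o*(5 + y)/3)
1/(J(z(11, 1)) + 8766) = 1/(76 + 8766) = 1/8842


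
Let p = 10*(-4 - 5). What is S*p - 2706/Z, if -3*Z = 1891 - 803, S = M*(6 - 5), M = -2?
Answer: 101979/544 ≈ 187.46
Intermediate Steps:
S = -2 (S = -2*(6 - 5) = -2*1 = -2)
Z = -1088/3 (Z = -(1891 - 803)/3 = -⅓*1088 = -1088/3 ≈ -362.67)
p = -90 (p = 10*(-9) = -90)
S*p - 2706/Z = -2*(-90) - 2706/(-1088/3) = 180 - 2706*(-3/1088) = 180 + 4059/544 = 101979/544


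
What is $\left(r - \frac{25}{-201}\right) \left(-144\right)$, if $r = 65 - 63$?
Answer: $- \frac{20496}{67} \approx -305.91$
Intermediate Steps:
$r = 2$ ($r = 65 - 63 = 2$)
$\left(r - \frac{25}{-201}\right) \left(-144\right) = \left(2 - \frac{25}{-201}\right) \left(-144\right) = \left(2 - - \frac{25}{201}\right) \left(-144\right) = \left(2 + \frac{25}{201}\right) \left(-144\right) = \frac{427}{201} \left(-144\right) = - \frac{20496}{67}$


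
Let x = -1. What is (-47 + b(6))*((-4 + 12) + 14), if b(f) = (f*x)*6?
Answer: -1826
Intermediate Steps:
b(f) = -6*f (b(f) = (f*(-1))*6 = -f*6 = -6*f)
(-47 + b(6))*((-4 + 12) + 14) = (-47 - 6*6)*((-4 + 12) + 14) = (-47 - 36)*(8 + 14) = -83*22 = -1826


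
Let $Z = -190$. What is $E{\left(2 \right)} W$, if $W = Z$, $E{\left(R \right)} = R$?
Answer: $-380$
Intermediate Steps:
$W = -190$
$E{\left(2 \right)} W = 2 \left(-190\right) = -380$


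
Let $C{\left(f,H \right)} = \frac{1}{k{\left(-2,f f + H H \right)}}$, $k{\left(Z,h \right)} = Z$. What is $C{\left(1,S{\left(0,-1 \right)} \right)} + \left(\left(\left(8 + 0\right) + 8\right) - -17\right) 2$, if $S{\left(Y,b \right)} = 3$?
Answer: $\frac{131}{2} \approx 65.5$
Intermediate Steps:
$C{\left(f,H \right)} = - \frac{1}{2}$ ($C{\left(f,H \right)} = \frac{1}{-2} = - \frac{1}{2}$)
$C{\left(1,S{\left(0,-1 \right)} \right)} + \left(\left(\left(8 + 0\right) + 8\right) - -17\right) 2 = - \frac{1}{2} + \left(\left(\left(8 + 0\right) + 8\right) - -17\right) 2 = - \frac{1}{2} + \left(\left(8 + 8\right) + 17\right) 2 = - \frac{1}{2} + \left(16 + 17\right) 2 = - \frac{1}{2} + 33 \cdot 2 = - \frac{1}{2} + 66 = \frac{131}{2}$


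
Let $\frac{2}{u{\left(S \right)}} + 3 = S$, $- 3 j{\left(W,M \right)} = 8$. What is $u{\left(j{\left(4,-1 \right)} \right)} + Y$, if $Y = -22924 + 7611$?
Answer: $- \frac{260327}{17} \approx -15313.0$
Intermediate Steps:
$j{\left(W,M \right)} = - \frac{8}{3}$ ($j{\left(W,M \right)} = \left(- \frac{1}{3}\right) 8 = - \frac{8}{3}$)
$u{\left(S \right)} = \frac{2}{-3 + S}$
$Y = -15313$
$u{\left(j{\left(4,-1 \right)} \right)} + Y = \frac{2}{-3 - \frac{8}{3}} - 15313 = \frac{2}{- \frac{17}{3}} - 15313 = 2 \left(- \frac{3}{17}\right) - 15313 = - \frac{6}{17} - 15313 = - \frac{260327}{17}$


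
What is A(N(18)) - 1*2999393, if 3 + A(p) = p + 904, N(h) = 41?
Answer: -2998451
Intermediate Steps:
A(p) = 901 + p (A(p) = -3 + (p + 904) = -3 + (904 + p) = 901 + p)
A(N(18)) - 1*2999393 = (901 + 41) - 1*2999393 = 942 - 2999393 = -2998451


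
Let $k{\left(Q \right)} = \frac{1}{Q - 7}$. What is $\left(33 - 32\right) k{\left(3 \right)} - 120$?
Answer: $- \frac{481}{4} \approx -120.25$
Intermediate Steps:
$k{\left(Q \right)} = \frac{1}{-7 + Q}$
$\left(33 - 32\right) k{\left(3 \right)} - 120 = \frac{33 - 32}{-7 + 3} - 120 = \frac{33 - 32}{-4} - 120 = 1 \left(- \frac{1}{4}\right) - 120 = - \frac{1}{4} - 120 = - \frac{481}{4}$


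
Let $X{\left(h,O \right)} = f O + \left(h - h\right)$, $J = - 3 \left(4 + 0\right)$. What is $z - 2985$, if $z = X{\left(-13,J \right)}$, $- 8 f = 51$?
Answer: $- \frac{5817}{2} \approx -2908.5$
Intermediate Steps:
$f = - \frac{51}{8}$ ($f = \left(- \frac{1}{8}\right) 51 = - \frac{51}{8} \approx -6.375$)
$J = -12$ ($J = \left(-3\right) 4 = -12$)
$X{\left(h,O \right)} = - \frac{51 O}{8}$ ($X{\left(h,O \right)} = - \frac{51 O}{8} + \left(h - h\right) = - \frac{51 O}{8} + 0 = - \frac{51 O}{8}$)
$z = \frac{153}{2}$ ($z = \left(- \frac{51}{8}\right) \left(-12\right) = \frac{153}{2} \approx 76.5$)
$z - 2985 = \frac{153}{2} - 2985 = - \frac{5817}{2}$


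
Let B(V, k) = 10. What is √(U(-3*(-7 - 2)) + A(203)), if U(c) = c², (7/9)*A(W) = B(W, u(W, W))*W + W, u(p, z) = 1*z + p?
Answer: 60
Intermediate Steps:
u(p, z) = p + z (u(p, z) = z + p = p + z)
A(W) = 99*W/7 (A(W) = 9*(10*W + W)/7 = 9*(11*W)/7 = 99*W/7)
√(U(-3*(-7 - 2)) + A(203)) = √((-3*(-7 - 2))² + (99/7)*203) = √((-3*(-9))² + 2871) = √(27² + 2871) = √(729 + 2871) = √3600 = 60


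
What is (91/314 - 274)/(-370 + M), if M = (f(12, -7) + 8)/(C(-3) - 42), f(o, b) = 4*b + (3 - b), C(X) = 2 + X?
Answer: 739127/998520 ≈ 0.74022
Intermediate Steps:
f(o, b) = 3 + 3*b
M = 10/43 (M = ((3 + 3*(-7)) + 8)/((2 - 3) - 42) = ((3 - 21) + 8)/(-1 - 42) = (-18 + 8)/(-43) = -10*(-1/43) = 10/43 ≈ 0.23256)
(91/314 - 274)/(-370 + M) = (91/314 - 274)/(-370 + 10/43) = (91*(1/314) - 274)/(-15900/43) = (91/314 - 274)*(-43/15900) = -85945/314*(-43/15900) = 739127/998520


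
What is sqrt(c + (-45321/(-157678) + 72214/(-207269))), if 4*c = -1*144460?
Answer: I*sqrt(38574407320848140214652086)/32681761382 ≈ 190.04*I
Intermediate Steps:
c = -36115 (c = (-1*144460)/4 = (1/4)*(-144460) = -36115)
sqrt(c + (-45321/(-157678) + 72214/(-207269))) = sqrt(-36115 + (-45321/(-157678) + 72214/(-207269))) = sqrt(-36115 + (-45321*(-1/157678) + 72214*(-1/207269))) = sqrt(-36115 + (45321/157678 - 72214/207269)) = sqrt(-36115 - 1992920743/32681761382) = sqrt(-1180303805231673/32681761382) = I*sqrt(38574407320848140214652086)/32681761382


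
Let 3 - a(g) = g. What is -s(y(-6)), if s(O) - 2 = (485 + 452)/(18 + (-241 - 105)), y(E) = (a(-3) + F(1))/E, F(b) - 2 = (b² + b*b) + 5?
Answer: 281/328 ≈ 0.85671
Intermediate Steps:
a(g) = 3 - g
F(b) = 7 + 2*b² (F(b) = 2 + ((b² + b*b) + 5) = 2 + ((b² + b²) + 5) = 2 + (2*b² + 5) = 2 + (5 + 2*b²) = 7 + 2*b²)
y(E) = 15/E (y(E) = ((3 - 1*(-3)) + (7 + 2*1²))/E = ((3 + 3) + (7 + 2*1))/E = (6 + (7 + 2))/E = (6 + 9)/E = 15/E)
s(O) = -281/328 (s(O) = 2 + (485 + 452)/(18 + (-241 - 105)) = 2 + 937/(18 - 346) = 2 + 937/(-328) = 2 + 937*(-1/328) = 2 - 937/328 = -281/328)
-s(y(-6)) = -1*(-281/328) = 281/328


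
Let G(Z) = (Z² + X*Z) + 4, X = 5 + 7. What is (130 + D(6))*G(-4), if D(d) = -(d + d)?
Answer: -3304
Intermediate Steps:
X = 12
G(Z) = 4 + Z² + 12*Z (G(Z) = (Z² + 12*Z) + 4 = 4 + Z² + 12*Z)
D(d) = -2*d
(130 + D(6))*G(-4) = (130 - 2*6)*(4 + (-4)² + 12*(-4)) = (130 - 12)*(4 + 16 - 48) = 118*(-28) = -3304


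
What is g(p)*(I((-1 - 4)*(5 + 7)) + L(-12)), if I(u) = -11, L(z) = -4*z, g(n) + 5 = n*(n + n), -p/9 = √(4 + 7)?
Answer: 65749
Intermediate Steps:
p = -9*√11 (p = -9*√(4 + 7) = -9*√11 ≈ -29.850)
g(n) = -5 + 2*n² (g(n) = -5 + n*(n + n) = -5 + n*(2*n) = -5 + 2*n²)
g(p)*(I((-1 - 4)*(5 + 7)) + L(-12)) = (-5 + 2*(-9*√11)²)*(-11 - 4*(-12)) = (-5 + 2*891)*(-11 + 48) = (-5 + 1782)*37 = 1777*37 = 65749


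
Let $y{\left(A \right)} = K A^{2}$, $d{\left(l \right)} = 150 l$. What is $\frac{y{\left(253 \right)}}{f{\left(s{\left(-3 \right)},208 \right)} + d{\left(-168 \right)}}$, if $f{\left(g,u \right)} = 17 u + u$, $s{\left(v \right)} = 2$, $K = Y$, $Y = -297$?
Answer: $\frac{2112297}{2384} \approx 886.03$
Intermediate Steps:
$K = -297$
$f{\left(g,u \right)} = 18 u$
$y{\left(A \right)} = - 297 A^{2}$
$\frac{y{\left(253 \right)}}{f{\left(s{\left(-3 \right)},208 \right)} + d{\left(-168 \right)}} = \frac{\left(-297\right) 253^{2}}{18 \cdot 208 + 150 \left(-168\right)} = \frac{\left(-297\right) 64009}{3744 - 25200} = - \frac{19010673}{-21456} = \left(-19010673\right) \left(- \frac{1}{21456}\right) = \frac{2112297}{2384}$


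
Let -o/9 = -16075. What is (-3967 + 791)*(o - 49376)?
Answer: -302669624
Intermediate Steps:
o = 144675 (o = -9*(-16075) = 144675)
(-3967 + 791)*(o - 49376) = (-3967 + 791)*(144675 - 49376) = -3176*95299 = -302669624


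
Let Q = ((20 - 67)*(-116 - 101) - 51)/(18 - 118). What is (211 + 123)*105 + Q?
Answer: 874213/25 ≈ 34969.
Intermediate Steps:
Q = -2537/25 (Q = (-47*(-217) - 51)/(-100) = (10199 - 51)*(-1/100) = 10148*(-1/100) = -2537/25 ≈ -101.48)
(211 + 123)*105 + Q = (211 + 123)*105 - 2537/25 = 334*105 - 2537/25 = 35070 - 2537/25 = 874213/25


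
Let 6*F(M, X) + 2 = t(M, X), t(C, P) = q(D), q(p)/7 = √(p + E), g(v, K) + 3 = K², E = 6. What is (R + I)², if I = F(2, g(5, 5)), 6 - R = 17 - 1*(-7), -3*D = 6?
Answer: 256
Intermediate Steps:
D = -2 (D = -⅓*6 = -2)
g(v, K) = -3 + K²
R = -18 (R = 6 - (17 - 1*(-7)) = 6 - (17 + 7) = 6 - 1*24 = 6 - 24 = -18)
q(p) = 7*√(6 + p) (q(p) = 7*√(p + 6) = 7*√(6 + p))
t(C, P) = 14 (t(C, P) = 7*√(6 - 2) = 7*√4 = 7*2 = 14)
F(M, X) = 2 (F(M, X) = -⅓ + (⅙)*14 = -⅓ + 7/3 = 2)
I = 2
(R + I)² = (-18 + 2)² = (-16)² = 256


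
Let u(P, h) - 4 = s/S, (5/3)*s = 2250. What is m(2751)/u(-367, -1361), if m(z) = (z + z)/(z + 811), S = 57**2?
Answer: 993111/2838914 ≈ 0.34982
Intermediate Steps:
s = 1350 (s = (3/5)*2250 = 1350)
S = 3249
u(P, h) = 1594/361 (u(P, h) = 4 + 1350/3249 = 4 + 1350*(1/3249) = 4 + 150/361 = 1594/361)
m(z) = 2*z/(811 + z) (m(z) = (2*z)/(811 + z) = 2*z/(811 + z))
m(2751)/u(-367, -1361) = (2*2751/(811 + 2751))/(1594/361) = (2*2751/3562)*(361/1594) = (2*2751*(1/3562))*(361/1594) = (2751/1781)*(361/1594) = 993111/2838914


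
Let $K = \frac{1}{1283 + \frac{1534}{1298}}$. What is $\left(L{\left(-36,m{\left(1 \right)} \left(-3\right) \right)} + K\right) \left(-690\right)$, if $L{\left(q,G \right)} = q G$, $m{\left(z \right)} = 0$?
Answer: $- \frac{3795}{7063} \approx -0.53731$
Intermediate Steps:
$K = \frac{11}{14126}$ ($K = \frac{1}{1283 + 1534 \cdot \frac{1}{1298}} = \frac{1}{1283 + \frac{13}{11}} = \frac{1}{\frac{14126}{11}} = \frac{11}{14126} \approx 0.00077871$)
$L{\left(q,G \right)} = G q$
$\left(L{\left(-36,m{\left(1 \right)} \left(-3\right) \right)} + K\right) \left(-690\right) = \left(0 \left(-3\right) \left(-36\right) + \frac{11}{14126}\right) \left(-690\right) = \left(0 \left(-36\right) + \frac{11}{14126}\right) \left(-690\right) = \left(0 + \frac{11}{14126}\right) \left(-690\right) = \frac{11}{14126} \left(-690\right) = - \frac{3795}{7063}$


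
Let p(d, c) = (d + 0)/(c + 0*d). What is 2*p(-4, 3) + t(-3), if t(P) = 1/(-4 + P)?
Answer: -59/21 ≈ -2.8095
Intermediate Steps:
p(d, c) = d/c (p(d, c) = d/(c + 0) = d/c)
2*p(-4, 3) + t(-3) = 2*(-4/3) + 1/(-4 - 3) = 2*(-4*⅓) + 1/(-7) = 2*(-4/3) - ⅐ = -8/3 - ⅐ = -59/21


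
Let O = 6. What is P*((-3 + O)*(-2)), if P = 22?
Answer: -132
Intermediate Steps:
P*((-3 + O)*(-2)) = 22*((-3 + 6)*(-2)) = 22*(3*(-2)) = 22*(-6) = -132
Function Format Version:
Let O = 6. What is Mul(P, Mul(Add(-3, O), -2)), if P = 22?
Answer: -132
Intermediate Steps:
Mul(P, Mul(Add(-3, O), -2)) = Mul(22, Mul(Add(-3, 6), -2)) = Mul(22, Mul(3, -2)) = Mul(22, -6) = -132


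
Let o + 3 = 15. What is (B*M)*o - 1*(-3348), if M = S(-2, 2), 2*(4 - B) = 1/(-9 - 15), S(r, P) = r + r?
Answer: 3155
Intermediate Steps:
o = 12 (o = -3 + 15 = 12)
S(r, P) = 2*r
B = 193/48 (B = 4 - 1/(2*(-9 - 15)) = 4 - ½/(-24) = 4 - ½*(-1/24) = 4 + 1/48 = 193/48 ≈ 4.0208)
M = -4 (M = 2*(-2) = -4)
(B*M)*o - 1*(-3348) = ((193/48)*(-4))*12 - 1*(-3348) = -193/12*12 + 3348 = -193 + 3348 = 3155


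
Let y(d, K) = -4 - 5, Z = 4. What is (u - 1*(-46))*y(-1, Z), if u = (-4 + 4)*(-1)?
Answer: -414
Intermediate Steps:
y(d, K) = -9
u = 0 (u = 0*(-1) = 0)
(u - 1*(-46))*y(-1, Z) = (0 - 1*(-46))*(-9) = (0 + 46)*(-9) = 46*(-9) = -414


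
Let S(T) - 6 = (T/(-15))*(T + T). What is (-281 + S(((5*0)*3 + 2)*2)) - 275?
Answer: -8282/15 ≈ -552.13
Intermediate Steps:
S(T) = 6 - 2*T²/15 (S(T) = 6 + (T/(-15))*(T + T) = 6 + (T*(-1/15))*(2*T) = 6 + (-T/15)*(2*T) = 6 - 2*T²/15)
(-281 + S(((5*0)*3 + 2)*2)) - 275 = (-281 + (6 - 2*4*((5*0)*3 + 2)²/15)) - 275 = (-281 + (6 - 2*4*(0*3 + 2)²/15)) - 275 = (-281 + (6 - 2*4*(0 + 2)²/15)) - 275 = (-281 + (6 - 2*(2*2)²/15)) - 275 = (-281 + (6 - 2/15*4²)) - 275 = (-281 + (6 - 2/15*16)) - 275 = (-281 + (6 - 32/15)) - 275 = (-281 + 58/15) - 275 = -4157/15 - 275 = -8282/15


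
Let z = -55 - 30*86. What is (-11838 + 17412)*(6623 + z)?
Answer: 22229112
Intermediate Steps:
z = -2635 (z = -55 - 2580 = -2635)
(-11838 + 17412)*(6623 + z) = (-11838 + 17412)*(6623 - 2635) = 5574*3988 = 22229112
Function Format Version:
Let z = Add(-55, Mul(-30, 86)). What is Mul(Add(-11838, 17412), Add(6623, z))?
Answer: 22229112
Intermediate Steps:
z = -2635 (z = Add(-55, -2580) = -2635)
Mul(Add(-11838, 17412), Add(6623, z)) = Mul(Add(-11838, 17412), Add(6623, -2635)) = Mul(5574, 3988) = 22229112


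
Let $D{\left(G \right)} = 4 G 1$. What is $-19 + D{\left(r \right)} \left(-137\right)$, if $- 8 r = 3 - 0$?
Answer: $\frac{373}{2} \approx 186.5$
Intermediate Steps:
$r = - \frac{3}{8}$ ($r = - \frac{3 - 0}{8} = - \frac{3 + 0}{8} = \left(- \frac{1}{8}\right) 3 = - \frac{3}{8} \approx -0.375$)
$D{\left(G \right)} = 4 G$
$-19 + D{\left(r \right)} \left(-137\right) = -19 + 4 \left(- \frac{3}{8}\right) \left(-137\right) = -19 - - \frac{411}{2} = -19 + \frac{411}{2} = \frac{373}{2}$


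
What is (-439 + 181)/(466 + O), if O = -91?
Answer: -86/125 ≈ -0.68800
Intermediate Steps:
(-439 + 181)/(466 + O) = (-439 + 181)/(466 - 91) = -258/375 = -258*1/375 = -86/125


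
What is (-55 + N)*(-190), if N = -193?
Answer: 47120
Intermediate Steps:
(-55 + N)*(-190) = (-55 - 193)*(-190) = -248*(-190) = 47120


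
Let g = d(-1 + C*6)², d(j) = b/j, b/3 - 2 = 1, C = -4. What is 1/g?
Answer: 625/81 ≈ 7.7160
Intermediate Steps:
b = 9 (b = 6 + 3*1 = 6 + 3 = 9)
d(j) = 9/j
g = 81/625 (g = (9/(-1 - 4*6))² = (9/(-1 - 24))² = (9/(-25))² = (9*(-1/25))² = (-9/25)² = 81/625 ≈ 0.12960)
1/g = 1/(81/625) = 625/81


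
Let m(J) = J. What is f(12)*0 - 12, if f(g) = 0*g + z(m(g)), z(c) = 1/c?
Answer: -12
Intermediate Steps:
f(g) = 1/g (f(g) = 0*g + 1/g = 0 + 1/g = 1/g)
f(12)*0 - 12 = 0/12 - 12 = (1/12)*0 - 12 = 0 - 12 = -12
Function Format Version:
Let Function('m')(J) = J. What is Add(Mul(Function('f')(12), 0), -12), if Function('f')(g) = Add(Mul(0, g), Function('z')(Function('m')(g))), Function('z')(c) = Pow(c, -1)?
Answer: -12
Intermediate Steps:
Function('f')(g) = Pow(g, -1) (Function('f')(g) = Add(Mul(0, g), Pow(g, -1)) = Add(0, Pow(g, -1)) = Pow(g, -1))
Add(Mul(Function('f')(12), 0), -12) = Add(Mul(Pow(12, -1), 0), -12) = Add(Mul(Rational(1, 12), 0), -12) = Add(0, -12) = -12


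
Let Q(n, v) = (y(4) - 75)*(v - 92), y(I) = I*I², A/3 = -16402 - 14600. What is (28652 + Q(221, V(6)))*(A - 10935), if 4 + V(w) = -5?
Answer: -3093595983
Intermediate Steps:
V(w) = -9 (V(w) = -4 - 5 = -9)
A = -93006 (A = 3*(-16402 - 14600) = 3*(-31002) = -93006)
y(I) = I³
Q(n, v) = 1012 - 11*v (Q(n, v) = (4³ - 75)*(v - 92) = (64 - 75)*(-92 + v) = -11*(-92 + v) = 1012 - 11*v)
(28652 + Q(221, V(6)))*(A - 10935) = (28652 + (1012 - 11*(-9)))*(-93006 - 10935) = (28652 + (1012 + 99))*(-103941) = (28652 + 1111)*(-103941) = 29763*(-103941) = -3093595983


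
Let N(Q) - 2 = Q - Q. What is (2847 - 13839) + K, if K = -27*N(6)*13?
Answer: -11694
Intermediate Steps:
N(Q) = 2 (N(Q) = 2 + (Q - Q) = 2 + 0 = 2)
K = -702 (K = -27*2*13 = -54*13 = -702)
(2847 - 13839) + K = (2847 - 13839) - 702 = -10992 - 702 = -11694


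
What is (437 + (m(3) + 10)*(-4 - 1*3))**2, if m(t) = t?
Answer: 119716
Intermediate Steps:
(437 + (m(3) + 10)*(-4 - 1*3))**2 = (437 + (3 + 10)*(-4 - 1*3))**2 = (437 + 13*(-4 - 3))**2 = (437 + 13*(-7))**2 = (437 - 91)**2 = 346**2 = 119716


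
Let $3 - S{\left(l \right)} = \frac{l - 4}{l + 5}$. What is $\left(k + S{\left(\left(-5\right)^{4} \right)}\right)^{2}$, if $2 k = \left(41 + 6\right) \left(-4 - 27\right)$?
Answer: $\frac{646532329}{1225} \approx 5.2778 \cdot 10^{5}$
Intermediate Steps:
$k = - \frac{1457}{2}$ ($k = \frac{\left(41 + 6\right) \left(-4 - 27\right)}{2} = \frac{47 \left(-31\right)}{2} = \frac{1}{2} \left(-1457\right) = - \frac{1457}{2} \approx -728.5$)
$S{\left(l \right)} = 3 - \frac{-4 + l}{5 + l}$ ($S{\left(l \right)} = 3 - \frac{l - 4}{l + 5} = 3 - \frac{-4 + l}{5 + l}$)
$\left(k + S{\left(\left(-5\right)^{4} \right)}\right)^{2} = \left(- \frac{1457}{2} + \frac{19 + 2 \left(-5\right)^{4}}{5 + \left(-5\right)^{4}}\right)^{2} = \left(- \frac{1457}{2} + \frac{19 + 2 \cdot 625}{5 + 625}\right)^{2} = \left(- \frac{1457}{2} + \frac{19 + 1250}{630}\right)^{2} = \left(- \frac{1457}{2} + \frac{1}{630} \cdot 1269\right)^{2} = \left(- \frac{1457}{2} + \frac{141}{70}\right)^{2} = \left(- \frac{25427}{35}\right)^{2} = \frac{646532329}{1225}$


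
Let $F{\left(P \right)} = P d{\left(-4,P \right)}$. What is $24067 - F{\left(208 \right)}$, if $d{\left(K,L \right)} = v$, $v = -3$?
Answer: $24691$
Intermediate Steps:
$d{\left(K,L \right)} = -3$
$F{\left(P \right)} = - 3 P$ ($F{\left(P \right)} = P \left(-3\right) = - 3 P$)
$24067 - F{\left(208 \right)} = 24067 - \left(-3\right) 208 = 24067 - -624 = 24067 + 624 = 24691$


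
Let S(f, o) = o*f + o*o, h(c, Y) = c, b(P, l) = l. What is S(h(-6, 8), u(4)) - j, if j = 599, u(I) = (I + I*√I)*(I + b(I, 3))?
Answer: 5953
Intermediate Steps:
u(I) = (3 + I)*(I + I^(3/2)) (u(I) = (I + I*√I)*(I + 3) = (I + I^(3/2))*(3 + I) = (3 + I)*(I + I^(3/2)))
S(f, o) = o² + f*o (S(f, o) = f*o + o² = o² + f*o)
S(h(-6, 8), u(4)) - j = (4² + 4^(5/2) + 3*4 + 3*4^(3/2))*(-6 + (4² + 4^(5/2) + 3*4 + 3*4^(3/2))) - 1*599 = (16 + 32 + 12 + 3*8)*(-6 + (16 + 32 + 12 + 3*8)) - 599 = (16 + 32 + 12 + 24)*(-6 + (16 + 32 + 12 + 24)) - 599 = 84*(-6 + 84) - 599 = 84*78 - 599 = 6552 - 599 = 5953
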